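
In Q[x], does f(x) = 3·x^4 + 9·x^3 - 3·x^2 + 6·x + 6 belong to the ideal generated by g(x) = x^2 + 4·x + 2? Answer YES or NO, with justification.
In Q[x] the ideal (g) consists of all multiples of g, so f ∈ (g) iff g | f, i.e. iff the remainder of f on division by g is 0. Divide f by g (g is monic, so eliminate the leading term of the running remainder at each step):
  leading term 3·x^4: subtract (3·x^2)·g(x) = 3·x^4 + 12·x^3 + 6·x^2, leaving -3·x^3 - 9·x^2 + 6·x + 6
  leading term -3·x^3: subtract (-3·x)·g(x) = -3·x^3 - 12·x^2 - 6·x, leaving 3·x^2 + 12·x + 6
  leading term 3·x^2: subtract (3)·g(x) = 3·x^2 + 12·x + 6, leaving 0
The remainder is 0, so f(x) = g(x) · h(x) with h(x) = 3·x^2 - 3·x + 3. Hence g | f, i.e. f ∈ (g).

Final answer: YES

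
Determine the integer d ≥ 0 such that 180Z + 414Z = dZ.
(180, 414) = (18); d = 18

In the PID Z, (a, b) is generated by gcd(a, b). Compute gcd(414, 180) with the extended Euclidean algorithm, tracking rows (r, s, t) with s·414 + t·180 = r:
  row A: (414, 1, 0)   [1·414 + 0·180 = 414]
  row B: (180, 0, 1)   [0·414 + 1·180 = 180]
  414 = 2·180 + 54   → row C = row A − 2·row B = (54, 1, −2)   [check: 1·414 − 2·180 = 54]
  180 = 3·54 + 18   → row D = row B − 3·row C = (18, −3, 7)   [check: −3·414 + 7·180 = 18]
  54 = 3·18 + 0   → remainder 0, stop. gcd = 18 (last nonzero row D).
So gcd(180, 414) = 18, with Bézout identity −3·414 + 7·180 = 18. Containment (⊇): the Bézout identity exhibits 18 as an element of (180, 414), giving (18) ⊆ (180, 414). Containment (⊆): since 18 | 180 and 18 | 414 (180 = 18·10, 414 = 18·23), every Z-linear combination of 180 and 414 is divisible by 18, so (180, 414) ⊆ (18). Therefore (180, 414) = (18), d = 18.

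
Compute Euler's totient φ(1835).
φ(1835) = 1464

φ is multiplicative, with φ(p^e) = p^e − p^(e−1). Factorise 1835 = 5 · 367. Then
  φ(1835) = (5 − 1) · (367 − 1) = 4 · 366 = 1464.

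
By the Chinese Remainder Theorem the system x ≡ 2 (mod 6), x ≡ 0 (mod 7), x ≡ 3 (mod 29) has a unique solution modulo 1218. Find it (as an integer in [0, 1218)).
The moduli 6, 7, 29 are pairwise coprime, so by the CRT there is a unique solution mod 6·7·29 = 1218.
Solve by successive substitution. Start with x ≡ 2 (mod 6).
  Combine with x ≡ 0 (mod 7): write x = 2 + 6·t and require 2 + 6·t ≡ 0 (mod 7), i.e. 6·t ≡ 0 − 2 ≡ 5 (mod 7). Since 6^(−1) ≡ 6 (mod 7), t ≡ 6·5 ≡ 2 (mod 7). So x ≡ 2 + 6·2 = 14 (mod 42).
  Combine with x ≡ 3 (mod 29): write x = 14 + 42·t and require 14 + 42·t ≡ 3 (mod 29), i.e. 42·t ≡ 3 − 14 ≡ 18 (mod 29). Since 42^(−1) ≡ 9 (mod 29) (42 ≡ 13 (mod 29)), t ≡ 9·18 ≡ 17 (mod 29). So x ≡ 14 + 42·17 = 728 (mod 1218).
Unique solution in [0, 1218): x = 728.

Final answer: x ≡ 728 (mod 1218); the representative in [0, 1218) is 728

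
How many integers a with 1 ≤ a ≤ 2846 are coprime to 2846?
The number of a ∈ {1, ..., 2846} with gcd(a, 2846) = 1 is by definition Euler's totient φ(2846). φ is multiplicative, with φ(p^e) = p^e − p^(e−1). Factorise 2846 = 2 · 1423. Then
  φ(2846) = (2 − 1) · (1423 − 1) = 1 · 1422 = 1422.
So there are 1422 such integers.

Final answer: 1422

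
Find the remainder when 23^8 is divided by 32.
Use repeated squaring. Binary(8) = 1000. Walk through the bits of the exponent 8 left-to-right: at each bit after the leading one, square the running value, then multiply by 23 if the bit is 1 (always reducing mod 32):
  bit 1 = 1 (leading): start with 23.
  bit 2 = 0: square 23^2 = 529 ≡ 17 (mod 32).
  bit 3 = 0: square 17^2 = 289 ≡ 1 (mod 32).
  bit 4 = 0: square 1^2 = 1 (mod 32).
Final value: 23^8 ≡ 1 (mod 32).

Final answer: 1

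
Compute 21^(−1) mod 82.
Apply the extended Euclidean algorithm to (82, 21), tracking rows (r, s, t) with s·82 + t·21 = r. Each division r_prev = q·r_cur + r_new produces the new row as (previous row) − q·(current row):
  row A: (82, 1, 0)   [1·82 + 0·21 = 82]
  row B: (21, 0, 1)   [0·82 + 1·21 = 21]
  82 = 3·21 + 19   → row C = row A − 3·row B = (19, 1, −3)   [check: 1·82 − 3·21 = 19]
  21 = 1·19 + 2   → row D = row B − 1·row C = (2, −1, 4)   [check: −1·82 + 4·21 = 2]
  19 = 9·2 + 1   → row E = row C − 9·row D = (1, 10, −39)   [check: 10·82 − 39·21 = 1]
  2 = 2·1 + 0   → remainder 0, stop. gcd = 1 (last nonzero row E).
The gcd is 1, so 21 is invertible mod 82. The last nonzero row gives 10·82 − 39·21 = 1, so t = −39. So 21^(−1) ≡ −39 ≡ 43 (mod 82). Verify: 21 · 43 = 903 ≡ 1 (mod 82). ✓

Final answer: 21^(−1) ≡ 43 (mod 82)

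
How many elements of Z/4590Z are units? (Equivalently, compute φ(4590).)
An element a ∈ Z/4590Z is a unit iff gcd(a, 4590) = 1, so the number of units is φ(4590). φ is multiplicative, with φ(p^e) = p^e − p^(e−1). Factorise 4590 = 2 · 3^3 · 5 · 17. Then
  φ(4590) = (2 − 1) · (3^3 − 3^2) · (5 − 1) · (17 − 1) = 1 · 18 · 4 · 16 = 1152.

Final answer: Z/4590Z has φ(4590) = 1152 units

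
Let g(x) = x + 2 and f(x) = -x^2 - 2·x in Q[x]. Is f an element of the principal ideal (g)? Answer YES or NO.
In Q[x] the ideal (g) consists of all multiples of g, so f ∈ (g) iff g | f, i.e. iff the remainder of f on division by g is 0. Divide f by g (g is monic, so eliminate the leading term of the running remainder at each step):
  leading term -x^2: subtract (-x)·g(x) = -x^2 - 2·x, leaving 0
The remainder is 0, so f(x) = g(x) · h(x) with h(x) = -x. Hence g | f, i.e. f ∈ (g).

Final answer: YES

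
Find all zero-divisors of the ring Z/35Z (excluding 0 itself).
nonzero zero-divisors of Z/35Z = {5, 7, 10, 14, 15, 20, 21, 25, 28, 30}

An element a ∈ Z/35Z (with a ≠ 0) is a zero-divisor iff gcd(a, 35) > 1 (because a is a unit precisely when gcd(a, n) = 1, and in Z/nZ every nonzero, non-unit element is a zero-divisor). Scan a = 1, ..., 34 and keep those with gcd(a, 35) > 1:
  gcd(5, 35) = 5, gcd(7, 35) = 7, gcd(10, 35) = 5, gcd(14, 35) = 7, gcd(15, 35) = 5, gcd(20, 35) = 5, gcd(21, 35) = 7, gcd(25, 35) = 5, gcd(28, 35) = 7, gcd(30, 35) = 5.
All other a ∈ {1, ..., 34} have gcd(a, 35) = 1 and are units. So the nonzero zero-divisors are exactly the 10 values of a appearing in this scan.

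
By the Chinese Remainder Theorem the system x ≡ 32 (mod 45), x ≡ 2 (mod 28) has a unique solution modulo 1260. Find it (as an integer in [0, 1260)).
The moduli 45, 28 are pairwise coprime, so by the CRT there is a unique solution mod 45·28 = 1260.
Solve by successive substitution. Start with x ≡ 32 (mod 45).
  Combine with x ≡ 2 (mod 28): write x = 32 + 45·t and require 32 + 45·t ≡ 2 (mod 28), i.e. 45·t ≡ 2 − 32 ≡ 26 (mod 28). Since 45^(−1) ≡ 5 (mod 28) (45 ≡ 17 (mod 28)), t ≡ 5·26 ≡ 18 (mod 28). So x ≡ 32 + 45·18 = 842 (mod 1260).
Unique solution in [0, 1260): x = 842.

Final answer: x ≡ 842 (mod 1260); the representative in [0, 1260) is 842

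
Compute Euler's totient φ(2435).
φ(2435) = 1944

φ is multiplicative, with φ(p^e) = p^e − p^(e−1). Factorise 2435 = 5 · 487. Then
  φ(2435) = (5 − 1) · (487 − 1) = 4 · 486 = 1944.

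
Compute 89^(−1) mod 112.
Apply the extended Euclidean algorithm to (112, 89), tracking rows (r, s, t) with s·112 + t·89 = r. Each division r_prev = q·r_cur + r_new produces the new row as (previous row) − q·(current row):
  row A: (112, 1, 0)   [1·112 + 0·89 = 112]
  row B: (89, 0, 1)   [0·112 + 1·89 = 89]
  112 = 1·89 + 23   → row C = row A − 1·row B = (23, 1, −1)   [check: 1·112 − 1·89 = 23]
  89 = 3·23 + 20   → row D = row B − 3·row C = (20, −3, 4)   [check: −3·112 + 4·89 = 20]
  23 = 1·20 + 3   → row E = row C − 1·row D = (3, 4, −5)   [check: 4·112 − 5·89 = 3]
  20 = 6·3 + 2   → row F = row D − 6·row E = (2, −27, 34)   [check: −27·112 + 34·89 = 2]
  3 = 1·2 + 1   → row G = row E − 1·row F = (1, 31, −39)   [check: 31·112 − 39·89 = 1]
  2 = 2·1 + 0   → remainder 0, stop. gcd = 1 (last nonzero row G).
The gcd is 1, so 89 is invertible mod 112. The last nonzero row gives 31·112 − 39·89 = 1, so t = −39. So 89^(−1) ≡ −39 ≡ 73 (mod 112). Verify: 89 · 73 = 6497 ≡ 1 (mod 112). ✓

Final answer: 89^(−1) ≡ 73 (mod 112)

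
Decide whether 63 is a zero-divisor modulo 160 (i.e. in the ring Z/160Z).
NO

gcd(63, 160) = 1, so 63 is a unit in Z/160Z (it has a multiplicative inverse). A unit cannot be a zero-divisor: if 63·b ≡ 0 then multiplying both sides by 63^(−1) gives b ≡ 0. So 63 is not a zero-divisor.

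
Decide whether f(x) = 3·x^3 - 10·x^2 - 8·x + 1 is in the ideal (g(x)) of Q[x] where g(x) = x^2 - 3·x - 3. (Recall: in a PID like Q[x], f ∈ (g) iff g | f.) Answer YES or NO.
NO

In Q[x] the ideal (g) consists of all multiples of g, so f ∈ (g) iff g | f, i.e. iff the remainder of f on division by g is 0. Divide f by g (g is monic, so eliminate the leading term of the running remainder at each step):
  leading term 3·x^3: subtract (3·x)·g(x) = 3·x^3 - 9·x^2 - 9·x, leaving -x^2 + x + 1
  leading term -x^2: subtract (-1)·g(x) = -x^2 + 3·x + 3, leaving -2·x - 2
The remainder r(x) = -2·x - 2 ≠ 0 (and deg r < deg g), so g ∤ f, i.e. f ∉ (g).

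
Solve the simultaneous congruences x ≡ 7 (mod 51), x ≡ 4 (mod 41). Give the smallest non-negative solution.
x ≡ 619 (mod 2091); the representative in [0, 2091) is 619

The moduli 51, 41 are pairwise coprime, so by the CRT there is a unique solution mod 51·41 = 2091.
Solve by successive substitution. Start with x ≡ 7 (mod 51).
  Combine with x ≡ 4 (mod 41): write x = 7 + 51·t and require 7 + 51·t ≡ 4 (mod 41), i.e. 51·t ≡ 4 − 7 ≡ 38 (mod 41). Since 51^(−1) ≡ 37 (mod 41) (51 ≡ 10 (mod 41)), t ≡ 37·38 ≡ 12 (mod 41). So x ≡ 7 + 51·12 = 619 (mod 2091).
Unique solution in [0, 2091): x = 619.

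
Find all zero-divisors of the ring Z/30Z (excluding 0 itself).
nonzero zero-divisors of Z/30Z = {2, 3, 4, 5, 6, 8, 9, 10, 12, 14, 15, 16, 18, 20, 21, 22, 24, 25, 26, 27, 28}

An element a ∈ Z/30Z (with a ≠ 0) is a zero-divisor iff gcd(a, 30) > 1 (because a is a unit precisely when gcd(a, n) = 1, and in Z/nZ every nonzero, non-unit element is a zero-divisor). Scan a = 1, ..., 29 and keep those with gcd(a, 30) > 1:
  gcd(2, 30) = 2, gcd(3, 30) = 3, gcd(4, 30) = 2, gcd(5, 30) = 5, gcd(6, 30) = 6, gcd(8, 30) = 2, gcd(9, 30) = 3, gcd(10, 30) = 10, gcd(12, 30) = 6, gcd(14, 30) = 2, gcd(15, 30) = 15, gcd(16, 30) = 2, gcd(18, 30) = 6, gcd(20, 30) = 10, gcd(21, 30) = 3, gcd(22, 30) = 2, gcd(24, 30) = 6, gcd(25, 30) = 5, gcd(26, 30) = 2, gcd(27, 30) = 3, gcd(28, 30) = 2.
All other a ∈ {1, ..., 29} have gcd(a, 30) = 1 and are units. So the nonzero zero-divisors are exactly the 21 values of a appearing in this scan.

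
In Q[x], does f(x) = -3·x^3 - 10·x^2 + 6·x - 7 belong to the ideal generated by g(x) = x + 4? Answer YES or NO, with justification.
NO

In Q[x] the ideal (g) consists of all multiples of g, so f ∈ (g) iff g | f, i.e. iff the remainder of f on division by g is 0. Divide f by g (g is monic, so eliminate the leading term of the running remainder at each step):
  leading term -3·x^3: subtract (-3·x^2)·g(x) = -3·x^3 - 12·x^2, leaving 2·x^2 + 6·x - 7
  leading term 2·x^2: subtract (2·x)·g(x) = 2·x^2 + 8·x, leaving -2·x - 7
  leading term -2·x: subtract (-2)·g(x) = -2·x - 8, leaving 1
The remainder r(x) = 1 ≠ 0 (and deg r < deg g), so g ∤ f, i.e. f ∉ (g).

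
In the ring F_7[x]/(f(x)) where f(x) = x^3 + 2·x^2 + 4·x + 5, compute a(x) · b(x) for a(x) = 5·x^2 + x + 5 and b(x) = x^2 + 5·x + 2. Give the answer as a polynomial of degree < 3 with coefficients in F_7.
a · b ≡ 3·x^2 + x (mod f(x))

Multiply as integer polynomials: a · b = 5·x^4 + 26·x^3 + 20·x^2 + 27·x + 10. Reducing coefficients mod 7: a · b ≡ 5·x^4 + 5·x^3 + 6·x^2 + 6·x + 3. Now divide by f(x) = x^3 + 2·x^2 + 4·x + 5 in F_7[x], eliminating the leading term at each step:
  leading term 5·x^4: subtract (5·x)·f(x) = 5·x^4 + 3·x^3 + 6·x^2 + 4·x, leaving 2·x^3 + 2·x + 3 (coefficients mod 7)
  leading term 2·x^3: subtract (2)·f(x) = 2·x^3 + 4·x^2 + x + 3, leaving 3·x^2 + x (coefficients mod 7)
The degree is now < 3, so this is the remainder. Hence a · b ≡ 3·x^2 + x in F_7[x]/(f).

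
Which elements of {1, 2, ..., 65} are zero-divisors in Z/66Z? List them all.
nonzero zero-divisors of Z/66Z = {2, 3, 4, 6, 8, 9, 10, 11, 12, 14, 15, 16, 18, 20, 21, 22, 24, 26, 27, 28, 30, 32, 33, 34, 36, 38, 39, 40, 42, 44, 45, 46, 48, 50, 51, 52, 54, 55, 56, 57, 58, 60, 62, 63, 64}

An element a ∈ Z/66Z (with a ≠ 0) is a zero-divisor iff gcd(a, 66) > 1 (because a is a unit precisely when gcd(a, n) = 1, and in Z/nZ every nonzero, non-unit element is a zero-divisor). Scan a = 1, ..., 65 and keep those with gcd(a, 66) > 1:
  gcd(2, 66) = 2, gcd(3, 66) = 3, gcd(4, 66) = 2, gcd(6, 66) = 6, gcd(8, 66) = 2, gcd(9, 66) = 3, gcd(10, 66) = 2, gcd(11, 66) = 11, gcd(12, 66) = 6, gcd(14, 66) = 2, gcd(15, 66) = 3, gcd(16, 66) = 2, gcd(18, 66) = 6, gcd(20, 66) = 2, gcd(21, 66) = 3, gcd(22, 66) = 22, gcd(24, 66) = 6, gcd(26, 66) = 2, gcd(27, 66) = 3, gcd(28, 66) = 2, gcd(30, 66) = 6, gcd(32, 66) = 2, gcd(33, 66) = 33, gcd(34, 66) = 2, gcd(36, 66) = 6, gcd(38, 66) = 2, gcd(39, 66) = 3, gcd(40, 66) = 2, gcd(42, 66) = 6, gcd(44, 66) = 22, gcd(45, 66) = 3, gcd(46, 66) = 2, gcd(48, 66) = 6, gcd(50, 66) = 2, gcd(51, 66) = 3, gcd(52, 66) = 2, gcd(54, 66) = 6, gcd(55, 66) = 11, gcd(56, 66) = 2, gcd(57, 66) = 3, gcd(58, 66) = 2, gcd(60, 66) = 6, gcd(62, 66) = 2, gcd(63, 66) = 3, gcd(64, 66) = 2.
All other a ∈ {1, ..., 65} have gcd(a, 66) = 1 and are units. So the nonzero zero-divisors are exactly the 45 values of a appearing in this scan.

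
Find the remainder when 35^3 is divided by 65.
Use repeated squaring. Binary(3) = 11. Walk through the bits of the exponent 3 left-to-right: at each bit after the leading one, square the running value, then multiply by 35 if the bit is 1 (always reducing mod 65):
  bit 1 = 1 (leading): start with 35.
  bit 2 = 1: square 35^2 = 1225 ≡ 55; bit is 1, so multiply 55·35 = 1925 ≡ 40 (mod 65).
Final value: 35^3 ≡ 40 (mod 65).

Final answer: 40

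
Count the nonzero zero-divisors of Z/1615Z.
In Z/1615Z each nonzero element is either a unit (gcd with 1615 is 1) or a zero-divisor (gcd > 1). The number of units is φ(1615): factorise 1615 = 5 · 17 · 19, so φ(1615) = (5 − 1) · (17 − 1) · (19 − 1) = 4 · 16 · 18 = 1152. The nonzero elements number 1615 − 1 = 1614. Hence the nonzero zero-divisors number 1614 − 1152 = 462.

Final answer: Z/1615Z has 462 nonzero zero-divisors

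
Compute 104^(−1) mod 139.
104^(−1) ≡ 135 (mod 139)

Apply the extended Euclidean algorithm to (139, 104), tracking rows (r, s, t) with s·139 + t·104 = r. Each division r_prev = q·r_cur + r_new produces the new row as (previous row) − q·(current row):
  row A: (139, 1, 0)   [1·139 + 0·104 = 139]
  row B: (104, 0, 1)   [0·139 + 1·104 = 104]
  139 = 1·104 + 35   → row C = row A − 1·row B = (35, 1, −1)   [check: 1·139 − 1·104 = 35]
  104 = 2·35 + 34   → row D = row B − 2·row C = (34, −2, 3)   [check: −2·139 + 3·104 = 34]
  35 = 1·34 + 1   → row E = row C − 1·row D = (1, 3, −4)   [check: 3·139 − 4·104 = 1]
  34 = 34·1 + 0   → remainder 0, stop. gcd = 1 (last nonzero row E).
The gcd is 1, so 104 is invertible mod 139. The last nonzero row gives 3·139 − 4·104 = 1, so t = −4. So 104^(−1) ≡ −4 ≡ 135 (mod 139). Verify: 104 · 135 = 14040 ≡ 1 (mod 139). ✓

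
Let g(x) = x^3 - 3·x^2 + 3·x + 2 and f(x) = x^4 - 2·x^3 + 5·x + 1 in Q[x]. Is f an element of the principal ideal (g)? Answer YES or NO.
In Q[x] the ideal (g) consists of all multiples of g, so f ∈ (g) iff g | f, i.e. iff the remainder of f on division by g is 0. Divide f by g (g is monic, so eliminate the leading term of the running remainder at each step):
  leading term x^4: subtract (x)·g(x) = x^4 - 3·x^3 + 3·x^2 + 2·x, leaving x^3 - 3·x^2 + 3·x + 1
  leading term x^3: subtract (1)·g(x) = x^3 - 3·x^2 + 3·x + 2, leaving -1
The remainder r(x) = -1 ≠ 0 (and deg r < deg g), so g ∤ f, i.e. f ∉ (g).

Final answer: NO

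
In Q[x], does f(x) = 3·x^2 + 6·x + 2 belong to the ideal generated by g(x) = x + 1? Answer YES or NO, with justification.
In Q[x] the ideal (g) consists of all multiples of g, so f ∈ (g) iff g | f, i.e. iff the remainder of f on division by g is 0. Divide f by g (g is monic, so eliminate the leading term of the running remainder at each step):
  leading term 3·x^2: subtract (3·x)·g(x) = 3·x^2 + 3·x, leaving 3·x + 2
  leading term 3·x: subtract (3)·g(x) = 3·x + 3, leaving -1
The remainder r(x) = -1 ≠ 0 (and deg r < deg g), so g ∤ f, i.e. f ∉ (g).

Final answer: NO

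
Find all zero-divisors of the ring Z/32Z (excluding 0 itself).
An element a ∈ Z/32Z (with a ≠ 0) is a zero-divisor iff gcd(a, 32) > 1 (because a is a unit precisely when gcd(a, n) = 1, and in Z/nZ every nonzero, non-unit element is a zero-divisor). Scan a = 1, ..., 31 and keep those with gcd(a, 32) > 1:
  gcd(2, 32) = 2, gcd(4, 32) = 4, gcd(6, 32) = 2, gcd(8, 32) = 8, gcd(10, 32) = 2, gcd(12, 32) = 4, gcd(14, 32) = 2, gcd(16, 32) = 16, gcd(18, 32) = 2, gcd(20, 32) = 4, gcd(22, 32) = 2, gcd(24, 32) = 8, gcd(26, 32) = 2, gcd(28, 32) = 4, gcd(30, 32) = 2.
All other a ∈ {1, ..., 31} have gcd(a, 32) = 1 and are units. So the nonzero zero-divisors are exactly the 15 values of a appearing in this scan.

Final answer: nonzero zero-divisors of Z/32Z = {2, 4, 6, 8, 10, 12, 14, 16, 18, 20, 22, 24, 26, 28, 30}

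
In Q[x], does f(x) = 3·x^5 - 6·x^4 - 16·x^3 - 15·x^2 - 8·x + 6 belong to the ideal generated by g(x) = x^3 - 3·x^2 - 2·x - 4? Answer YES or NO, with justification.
In Q[x] the ideal (g) consists of all multiples of g, so f ∈ (g) iff g | f, i.e. iff the remainder of f on division by g is 0. Divide f by g (g is monic, so eliminate the leading term of the running remainder at each step):
  leading term 3·x^5: subtract (3·x^2)·g(x) = 3·x^5 - 9·x^4 - 6·x^3 - 12·x^2, leaving 3·x^4 - 10·x^3 - 3·x^2 - 8·x + 6
  leading term 3·x^4: subtract (3·x)·g(x) = 3·x^4 - 9·x^3 - 6·x^2 - 12·x, leaving -x^3 + 3·x^2 + 4·x + 6
  leading term -x^3: subtract (-1)·g(x) = -x^3 + 3·x^2 + 2·x + 4, leaving 2·x + 2
The remainder r(x) = 2·x + 2 ≠ 0 (and deg r < deg g), so g ∤ f, i.e. f ∉ (g).

Final answer: NO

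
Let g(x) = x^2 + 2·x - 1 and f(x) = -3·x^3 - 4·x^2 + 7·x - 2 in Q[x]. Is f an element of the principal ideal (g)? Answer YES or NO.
In Q[x] the ideal (g) consists of all multiples of g, so f ∈ (g) iff g | f, i.e. iff the remainder of f on division by g is 0. Divide f by g (g is monic, so eliminate the leading term of the running remainder at each step):
  leading term -3·x^3: subtract (-3·x)·g(x) = -3·x^3 - 6·x^2 + 3·x, leaving 2·x^2 + 4·x - 2
  leading term 2·x^2: subtract (2)·g(x) = 2·x^2 + 4·x - 2, leaving 0
The remainder is 0, so f(x) = g(x) · h(x) with h(x) = 2 - 3·x. Hence g | f, i.e. f ∈ (g).

Final answer: YES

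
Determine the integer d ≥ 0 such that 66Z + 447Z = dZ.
In the PID Z, (a, b) is generated by gcd(a, b). Compute gcd(447, 66) with the extended Euclidean algorithm, tracking rows (r, s, t) with s·447 + t·66 = r:
  row A: (447, 1, 0)   [1·447 + 0·66 = 447]
  row B: (66, 0, 1)   [0·447 + 1·66 = 66]
  447 = 6·66 + 51   → row C = row A − 6·row B = (51, 1, −6)   [check: 1·447 − 6·66 = 51]
  66 = 1·51 + 15   → row D = row B − 1·row C = (15, −1, 7)   [check: −1·447 + 7·66 = 15]
  51 = 3·15 + 6   → row E = row C − 3·row D = (6, 4, −27)   [check: 4·447 − 27·66 = 6]
  15 = 2·6 + 3   → row F = row D − 2·row E = (3, −9, 61)   [check: −9·447 + 61·66 = 3]
  6 = 2·3 + 0   → remainder 0, stop. gcd = 3 (last nonzero row F).
So gcd(66, 447) = 3, with Bézout identity −9·447 + 61·66 = 3. Containment (⊇): the Bézout identity exhibits 3 as an element of (66, 447), giving (3) ⊆ (66, 447). Containment (⊆): since 3 | 66 and 3 | 447 (66 = 3·22, 447 = 3·149), every Z-linear combination of 66 and 447 is divisible by 3, so (66, 447) ⊆ (3). Therefore (66, 447) = (3), d = 3.

Final answer: (66, 447) = (3); d = 3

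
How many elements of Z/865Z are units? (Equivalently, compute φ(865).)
Z/865Z has φ(865) = 688 units

An element a ∈ Z/865Z is a unit iff gcd(a, 865) = 1, so the number of units is φ(865). φ is multiplicative, with φ(p^e) = p^e − p^(e−1). Factorise 865 = 5 · 173. Then
  φ(865) = (5 − 1) · (173 − 1) = 4 · 172 = 688.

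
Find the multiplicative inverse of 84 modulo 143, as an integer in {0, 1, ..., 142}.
84^(−1) ≡ 63 (mod 143)

Apply the extended Euclidean algorithm to (143, 84), tracking rows (r, s, t) with s·143 + t·84 = r. Each division r_prev = q·r_cur + r_new produces the new row as (previous row) − q·(current row):
  row A: (143, 1, 0)   [1·143 + 0·84 = 143]
  row B: (84, 0, 1)   [0·143 + 1·84 = 84]
  143 = 1·84 + 59   → row C = row A − 1·row B = (59, 1, −1)   [check: 1·143 − 1·84 = 59]
  84 = 1·59 + 25   → row D = row B − 1·row C = (25, −1, 2)   [check: −1·143 + 2·84 = 25]
  59 = 2·25 + 9   → row E = row C − 2·row D = (9, 3, −5)   [check: 3·143 − 5·84 = 9]
  25 = 2·9 + 7   → row F = row D − 2·row E = (7, −7, 12)   [check: −7·143 + 12·84 = 7]
  9 = 1·7 + 2   → row G = row E − 1·row F = (2, 10, −17)   [check: 10·143 − 17·84 = 2]
  7 = 3·2 + 1   → row H = row F − 3·row G = (1, −37, 63)   [check: −37·143 + 63·84 = 1]
  2 = 2·1 + 0   → remainder 0, stop. gcd = 1 (last nonzero row H).
The gcd is 1, so 84 is invertible mod 143. The last nonzero row gives −37·143 + 63·84 = 1, so t = 63. So 84^(−1) ≡ 63 (mod 143). Verify: 84 · 63 = 5292 ≡ 1 (mod 143). ✓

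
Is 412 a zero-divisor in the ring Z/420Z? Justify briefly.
YES

gcd(412, 420) = 4 > 1, so 412 is not a unit in Z/420Z. In Z/nZ every nonzero non-unit is a zero-divisor: explicitly, take b = 420/gcd = 105 ≠ 0 (mod 420); then 412·105 = 43260 = 103·420, i.e. 412·105 ≡ 0 (mod 420). So 412 is a zero-divisor.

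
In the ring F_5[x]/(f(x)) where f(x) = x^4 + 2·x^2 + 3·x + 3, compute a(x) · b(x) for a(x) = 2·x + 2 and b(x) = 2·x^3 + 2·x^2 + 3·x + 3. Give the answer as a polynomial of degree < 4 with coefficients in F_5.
a · b ≡ 3·x^3 + 2·x^2 + 4 (mod f(x))

Multiply as integer polynomials: a · b = 4·x^4 + 8·x^3 + 10·x^2 + 12·x + 6. Reducing coefficients mod 5: a · b ≡ 4·x^4 + 3·x^3 + 2·x + 1. Now divide by f(x) = x^4 + 2·x^2 + 3·x + 3 in F_5[x], eliminating the leading term at each step:
  leading term 4·x^4: subtract (4)·f(x) = 4·x^4 + 3·x^2 + 2·x + 2, leaving 3·x^3 + 2·x^2 + 4 (coefficients mod 5)
The degree is now < 4, so this is the remainder. Hence a · b ≡ 3·x^3 + 2·x^2 + 4 in F_5[x]/(f).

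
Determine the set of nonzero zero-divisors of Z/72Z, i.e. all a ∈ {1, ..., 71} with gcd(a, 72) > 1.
An element a ∈ Z/72Z (with a ≠ 0) is a zero-divisor iff gcd(a, 72) > 1 (because a is a unit precisely when gcd(a, n) = 1, and in Z/nZ every nonzero, non-unit element is a zero-divisor). Scan a = 1, ..., 71 and keep those with gcd(a, 72) > 1:
  gcd(2, 72) = 2, gcd(3, 72) = 3, gcd(4, 72) = 4, gcd(6, 72) = 6, gcd(8, 72) = 8, gcd(9, 72) = 9, gcd(10, 72) = 2, gcd(12, 72) = 12, gcd(14, 72) = 2, gcd(15, 72) = 3, gcd(16, 72) = 8, gcd(18, 72) = 18, gcd(20, 72) = 4, gcd(21, 72) = 3, gcd(22, 72) = 2, gcd(24, 72) = 24, gcd(26, 72) = 2, gcd(27, 72) = 9, gcd(28, 72) = 4, gcd(30, 72) = 6, gcd(32, 72) = 8, gcd(33, 72) = 3, gcd(34, 72) = 2, gcd(36, 72) = 36, gcd(38, 72) = 2, gcd(39, 72) = 3, gcd(40, 72) = 8, gcd(42, 72) = 6, gcd(44, 72) = 4, gcd(45, 72) = 9, gcd(46, 72) = 2, gcd(48, 72) = 24, gcd(50, 72) = 2, gcd(51, 72) = 3, gcd(52, 72) = 4, gcd(54, 72) = 18, gcd(56, 72) = 8, gcd(57, 72) = 3, gcd(58, 72) = 2, gcd(60, 72) = 12, gcd(62, 72) = 2, gcd(63, 72) = 9, gcd(64, 72) = 8, gcd(66, 72) = 6, gcd(68, 72) = 4, gcd(69, 72) = 3, gcd(70, 72) = 2.
All other a ∈ {1, ..., 71} have gcd(a, 72) = 1 and are units. So the nonzero zero-divisors are exactly the 47 values of a appearing in this scan.

Final answer: nonzero zero-divisors of Z/72Z = {2, 3, 4, 6, 8, 9, 10, 12, 14, 15, 16, 18, 20, 21, 22, 24, 26, 27, 28, 30, 32, 33, 34, 36, 38, 39, 40, 42, 44, 45, 46, 48, 50, 51, 52, 54, 56, 57, 58, 60, 62, 63, 64, 66, 68, 69, 70}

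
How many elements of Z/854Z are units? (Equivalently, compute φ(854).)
Z/854Z has φ(854) = 360 units

An element a ∈ Z/854Z is a unit iff gcd(a, 854) = 1, so the number of units is φ(854). φ is multiplicative, with φ(p^e) = p^e − p^(e−1). Factorise 854 = 2 · 7 · 61. Then
  φ(854) = (2 − 1) · (7 − 1) · (61 − 1) = 1 · 6 · 60 = 360.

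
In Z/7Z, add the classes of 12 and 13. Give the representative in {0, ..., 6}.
4

Reduce the summands first: 12 ≡ 5, 13 ≡ 6 (mod 7), so 12 + 13 ≡ 5 + 6 (mod 7). 5 + 6 = 11; 11 = 1·7 + 4, so (12 + 13) mod 7 = 4.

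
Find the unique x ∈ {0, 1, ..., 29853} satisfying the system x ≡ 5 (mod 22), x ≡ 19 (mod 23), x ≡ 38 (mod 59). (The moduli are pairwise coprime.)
The moduli 22, 23, 59 are pairwise coprime, so by the CRT there is a unique solution mod 22·23·59 = 29854.
Solve by successive substitution. Start with x ≡ 5 (mod 22).
  Combine with x ≡ 19 (mod 23): write x = 5 + 22·t and require 5 + 22·t ≡ 19 (mod 23), i.e. 22·t ≡ 19 − 5 ≡ 14 (mod 23). Since 22^(−1) ≡ 22 (mod 23), t ≡ 22·14 ≡ 9 (mod 23). So x ≡ 5 + 22·9 = 203 (mod 506).
  Combine with x ≡ 38 (mod 59): write x = 203 + 506·t and require 203 + 506·t ≡ 38 (mod 59), i.e. 506·t ≡ 38 − 203 ≡ 12 (mod 59). Since 506^(−1) ≡ 33 (mod 59) (506 ≡ 34 (mod 59)), t ≡ 33·12 ≡ 42 (mod 59). So x ≡ 203 + 506·42 = 21455 (mod 29854).
Unique solution in [0, 29854): x = 21455.

Final answer: x ≡ 21455 (mod 29854); the representative in [0, 29854) is 21455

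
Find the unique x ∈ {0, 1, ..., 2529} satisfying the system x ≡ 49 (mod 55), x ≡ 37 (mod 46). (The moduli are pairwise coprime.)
The moduli 55, 46 are pairwise coprime, so by the CRT there is a unique solution mod 55·46 = 2530.
Solve by successive substitution. Start with x ≡ 49 (mod 55).
  Combine with x ≡ 37 (mod 46): write x = 49 + 55·t and require 49 + 55·t ≡ 37 (mod 46), i.e. 55·t ≡ 37 − 49 ≡ 34 (mod 46). Since 55^(−1) ≡ 41 (mod 46) (55 ≡ 9 (mod 46)), t ≡ 41·34 ≡ 14 (mod 46). So x ≡ 49 + 55·14 = 819 (mod 2530).
Unique solution in [0, 2530): x = 819.

Final answer: x ≡ 819 (mod 2530); the representative in [0, 2530) is 819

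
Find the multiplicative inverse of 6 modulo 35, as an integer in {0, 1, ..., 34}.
6^(−1) ≡ 6 (mod 35)

Apply the extended Euclidean algorithm to (35, 6), tracking rows (r, s, t) with s·35 + t·6 = r. Each division r_prev = q·r_cur + r_new produces the new row as (previous row) − q·(current row):
  row A: (35, 1, 0)   [1·35 + 0·6 = 35]
  row B: (6, 0, 1)   [0·35 + 1·6 = 6]
  35 = 5·6 + 5   → row C = row A − 5·row B = (5, 1, −5)   [check: 1·35 − 5·6 = 5]
  6 = 1·5 + 1   → row D = row B − 1·row C = (1, −1, 6)   [check: −1·35 + 6·6 = 1]
  5 = 5·1 + 0   → remainder 0, stop. gcd = 1 (last nonzero row D).
The gcd is 1, so 6 is invertible mod 35. The last nonzero row gives −1·35 + 6·6 = 1, so t = 6. So 6^(−1) ≡ 6 (mod 35). Verify: 6 · 6 = 36 ≡ 1 (mod 35). ✓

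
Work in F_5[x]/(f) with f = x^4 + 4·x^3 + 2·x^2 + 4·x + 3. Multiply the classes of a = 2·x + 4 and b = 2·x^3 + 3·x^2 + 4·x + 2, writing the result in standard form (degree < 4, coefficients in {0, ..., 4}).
a · b ≡ 3·x^3 + 2·x^2 + 4·x + 1 (mod f(x))

Multiply as integer polynomials: a · b = 4·x^4 + 14·x^3 + 20·x^2 + 20·x + 8. Reducing coefficients mod 5: a · b ≡ 4·x^4 + 4·x^3 + 3. Now divide by f(x) = x^4 + 4·x^3 + 2·x^2 + 4·x + 3 in F_5[x], eliminating the leading term at each step:
  leading term 4·x^4: subtract (4)·f(x) = 4·x^4 + x^3 + 3·x^2 + x + 2, leaving 3·x^3 + 2·x^2 + 4·x + 1 (coefficients mod 5)
The degree is now < 4, so this is the remainder. Hence a · b ≡ 3·x^3 + 2·x^2 + 4·x + 1 in F_5[x]/(f).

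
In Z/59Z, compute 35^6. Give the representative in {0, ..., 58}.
Use repeated squaring. Binary(6) = 110. Walk through the bits of the exponent 6 left-to-right: at each bit after the leading one, square the running value, then multiply by 35 if the bit is 1 (always reducing mod 59):
  bit 1 = 1 (leading): start with 35.
  bit 2 = 1: square 35^2 = 1225 ≡ 45; bit is 1, so multiply 45·35 = 1575 ≡ 41 (mod 59).
  bit 3 = 0: square 41^2 = 1681 ≡ 29 (mod 59).
Final value: 35^6 ≡ 29 (mod 59).

Final answer: 29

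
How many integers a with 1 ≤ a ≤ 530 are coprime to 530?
The number of a ∈ {1, ..., 530} with gcd(a, 530) = 1 is by definition Euler's totient φ(530). φ is multiplicative, with φ(p^e) = p^e − p^(e−1). Factorise 530 = 2 · 5 · 53. Then
  φ(530) = (2 − 1) · (5 − 1) · (53 − 1) = 1 · 4 · 52 = 208.
So there are 208 such integers.

Final answer: 208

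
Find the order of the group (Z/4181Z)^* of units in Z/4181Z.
|(Z/4181Z)^*| = 4032

(Z/4181Z)^* consists of the classes a with gcd(a, 4181) = 1, so its order is φ(4181). φ is multiplicative, with φ(p^e) = p^e − p^(e−1). Factorise 4181 = 37 · 113. Then
  φ(4181) = (37 − 1) · (113 − 1) = 36 · 112 = 4032.
Thus |(Z/4181Z)^*| = 4032.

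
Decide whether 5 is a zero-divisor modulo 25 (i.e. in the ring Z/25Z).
YES

gcd(5, 25) = 5 > 1, so 5 is not a unit in Z/25Z. In Z/nZ every nonzero non-unit is a zero-divisor: explicitly, take b = 25/gcd = 5 ≠ 0 (mod 25); then 5·5 = 25 = 1·25, i.e. 5·5 ≡ 0 (mod 25). So 5 is a zero-divisor.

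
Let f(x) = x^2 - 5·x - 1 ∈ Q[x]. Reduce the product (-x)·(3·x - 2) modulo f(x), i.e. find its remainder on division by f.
First multiply in Q[x] without reducing: a · b = -3·x^2 + 2·x. Now divide by f(x) = x^2 - 5·x - 1, eliminating the leading term at each step:
  leading term -3·x^2: subtract (-3)·f(x) = -3·x^2 + 15·x + 3, leaving -13·x - 3
The degree is now < 2, so this is the remainder. Hence a · b ≡ -13·x - 3 in Q[x]/(f).

Final answer: a · b ≡ -13·x - 3 (mod f(x))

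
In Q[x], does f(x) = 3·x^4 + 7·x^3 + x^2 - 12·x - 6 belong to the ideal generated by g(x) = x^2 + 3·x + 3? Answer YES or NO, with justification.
In Q[x] the ideal (g) consists of all multiples of g, so f ∈ (g) iff g | f, i.e. iff the remainder of f on division by g is 0. Divide f by g (g is monic, so eliminate the leading term of the running remainder at each step):
  leading term 3·x^4: subtract (3·x^2)·g(x) = 3·x^4 + 9·x^3 + 9·x^2, leaving -2·x^3 - 8·x^2 - 12·x - 6
  leading term -2·x^3: subtract (-2·x)·g(x) = -2·x^3 - 6·x^2 - 6·x, leaving -2·x^2 - 6·x - 6
  leading term -2·x^2: subtract (-2)·g(x) = -2·x^2 - 6·x - 6, leaving 0
The remainder is 0, so f(x) = g(x) · h(x) with h(x) = 3·x^2 - 2·x - 2. Hence g | f, i.e. f ∈ (g).

Final answer: YES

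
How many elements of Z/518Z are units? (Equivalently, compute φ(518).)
An element a ∈ Z/518Z is a unit iff gcd(a, 518) = 1, so the number of units is φ(518). φ is multiplicative, with φ(p^e) = p^e − p^(e−1). Factorise 518 = 2 · 7 · 37. Then
  φ(518) = (2 − 1) · (7 − 1) · (37 − 1) = 1 · 6 · 36 = 216.

Final answer: Z/518Z has φ(518) = 216 units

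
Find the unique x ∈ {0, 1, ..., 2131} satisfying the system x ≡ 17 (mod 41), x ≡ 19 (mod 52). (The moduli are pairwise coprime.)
The moduli 41, 52 are pairwise coprime, so by the CRT there is a unique solution mod 41·52 = 2132.
Solve by successive substitution. Start with x ≡ 17 (mod 41).
  Combine with x ≡ 19 (mod 52): write x = 17 + 41·t and require 17 + 41·t ≡ 19 (mod 52), i.e. 41·t ≡ 19 − 17 ≡ 2 (mod 52). Since 41^(−1) ≡ 33 (mod 52), t ≡ 33·2 ≡ 14 (mod 52). So x ≡ 17 + 41·14 = 591 (mod 2132).
Unique solution in [0, 2132): x = 591.

Final answer: x ≡ 591 (mod 2132); the representative in [0, 2132) is 591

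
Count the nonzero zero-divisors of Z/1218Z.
In Z/1218Z each nonzero element is either a unit (gcd with 1218 is 1) or a zero-divisor (gcd > 1). The number of units is φ(1218): factorise 1218 = 2 · 3 · 7 · 29, so φ(1218) = (2 − 1) · (3 − 1) · (7 − 1) · (29 − 1) = 1 · 2 · 6 · 28 = 336. The nonzero elements number 1218 − 1 = 1217. Hence the nonzero zero-divisors number 1217 − 336 = 881.

Final answer: Z/1218Z has 881 nonzero zero-divisors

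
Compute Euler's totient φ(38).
φ(38) = 18

φ is multiplicative, with φ(p^e) = p^e − p^(e−1). Factorise 38 = 2 · 19. Then
  φ(38) = (2 − 1) · (19 − 1) = 1 · 18 = 18.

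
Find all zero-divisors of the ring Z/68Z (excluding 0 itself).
nonzero zero-divisors of Z/68Z = {2, 4, 6, 8, 10, 12, 14, 16, 17, 18, 20, 22, 24, 26, 28, 30, 32, 34, 36, 38, 40, 42, 44, 46, 48, 50, 51, 52, 54, 56, 58, 60, 62, 64, 66}

An element a ∈ Z/68Z (with a ≠ 0) is a zero-divisor iff gcd(a, 68) > 1 (because a is a unit precisely when gcd(a, n) = 1, and in Z/nZ every nonzero, non-unit element is a zero-divisor). Scan a = 1, ..., 67 and keep those with gcd(a, 68) > 1:
  gcd(2, 68) = 2, gcd(4, 68) = 4, gcd(6, 68) = 2, gcd(8, 68) = 4, gcd(10, 68) = 2, gcd(12, 68) = 4, gcd(14, 68) = 2, gcd(16, 68) = 4, gcd(17, 68) = 17, gcd(18, 68) = 2, gcd(20, 68) = 4, gcd(22, 68) = 2, gcd(24, 68) = 4, gcd(26, 68) = 2, gcd(28, 68) = 4, gcd(30, 68) = 2, gcd(32, 68) = 4, gcd(34, 68) = 34, gcd(36, 68) = 4, gcd(38, 68) = 2, gcd(40, 68) = 4, gcd(42, 68) = 2, gcd(44, 68) = 4, gcd(46, 68) = 2, gcd(48, 68) = 4, gcd(50, 68) = 2, gcd(51, 68) = 17, gcd(52, 68) = 4, gcd(54, 68) = 2, gcd(56, 68) = 4, gcd(58, 68) = 2, gcd(60, 68) = 4, gcd(62, 68) = 2, gcd(64, 68) = 4, gcd(66, 68) = 2.
All other a ∈ {1, ..., 67} have gcd(a, 68) = 1 and are units. So the nonzero zero-divisors are exactly the 35 values of a appearing in this scan.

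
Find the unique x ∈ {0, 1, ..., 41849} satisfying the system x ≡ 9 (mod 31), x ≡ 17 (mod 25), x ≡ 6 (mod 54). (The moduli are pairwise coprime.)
The moduli 31, 25, 54 are pairwise coprime, so by the CRT there is a unique solution mod 31·25·54 = 41850.
Solve by successive substitution. Start with x ≡ 9 (mod 31).
  Combine with x ≡ 17 (mod 25): write x = 9 + 31·t and require 9 + 31·t ≡ 17 (mod 25), i.e. 31·t ≡ 17 − 9 ≡ 8 (mod 25). Since 31^(−1) ≡ 21 (mod 25) (31 ≡ 6 (mod 25)), t ≡ 21·8 ≡ 18 (mod 25). So x ≡ 9 + 31·18 = 567 (mod 775).
  Combine with x ≡ 6 (mod 54): write x = 567 + 775·t and require 567 + 775·t ≡ 6 (mod 54), i.e. 775·t ≡ 6 − 567 ≡ 33 (mod 54). Since 775^(−1) ≡ 37 (mod 54) (775 ≡ 19 (mod 54)), t ≡ 37·33 ≡ 33 (mod 54). So x ≡ 567 + 775·33 = 26142 (mod 41850).
Unique solution in [0, 41850): x = 26142.

Final answer: x ≡ 26142 (mod 41850); the representative in [0, 41850) is 26142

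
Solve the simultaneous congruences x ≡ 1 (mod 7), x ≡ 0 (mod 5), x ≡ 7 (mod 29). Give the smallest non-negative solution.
The moduli 7, 5, 29 are pairwise coprime, so by the CRT there is a unique solution mod 7·5·29 = 1015.
Solve by successive substitution. Start with x ≡ 1 (mod 7).
  Combine with x ≡ 0 (mod 5): write x = 1 + 7·t and require 1 + 7·t ≡ 0 (mod 5), i.e. 7·t ≡ 0 − 1 ≡ 4 (mod 5). Since 7^(−1) ≡ 3 (mod 5) (7 ≡ 2 (mod 5)), t ≡ 3·4 ≡ 2 (mod 5). So x ≡ 1 + 7·2 = 15 (mod 35).
  Combine with x ≡ 7 (mod 29): write x = 15 + 35·t and require 15 + 35·t ≡ 7 (mod 29), i.e. 35·t ≡ 7 − 15 ≡ 21 (mod 29). Since 35^(−1) ≡ 5 (mod 29) (35 ≡ 6 (mod 29)), t ≡ 5·21 ≡ 18 (mod 29). So x ≡ 15 + 35·18 = 645 (mod 1015).
Unique solution in [0, 1015): x = 645.

Final answer: x ≡ 645 (mod 1015); the representative in [0, 1015) is 645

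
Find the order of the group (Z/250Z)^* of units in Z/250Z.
(Z/250Z)^* consists of the classes a with gcd(a, 250) = 1, so its order is φ(250). φ is multiplicative, with φ(p^e) = p^e − p^(e−1). Factorise 250 = 2 · 5^3. Then
  φ(250) = (2 − 1) · (5^3 − 5^2) = 1 · 100 = 100.
Thus |(Z/250Z)^*| = 100.

Final answer: |(Z/250Z)^*| = 100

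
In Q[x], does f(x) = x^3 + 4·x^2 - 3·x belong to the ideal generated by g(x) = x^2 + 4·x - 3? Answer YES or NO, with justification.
In Q[x] the ideal (g) consists of all multiples of g, so f ∈ (g) iff g | f, i.e. iff the remainder of f on division by g is 0. Divide f by g (g is monic, so eliminate the leading term of the running remainder at each step):
  leading term x^3: subtract (x)·g(x) = x^3 + 4·x^2 - 3·x, leaving 0
The remainder is 0, so f(x) = g(x) · h(x) with h(x) = x. Hence g | f, i.e. f ∈ (g).

Final answer: YES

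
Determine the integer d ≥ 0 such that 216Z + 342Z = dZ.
In the PID Z, (a, b) is generated by gcd(a, b). Compute gcd(342, 216) with the extended Euclidean algorithm, tracking rows (r, s, t) with s·342 + t·216 = r:
  row A: (342, 1, 0)   [1·342 + 0·216 = 342]
  row B: (216, 0, 1)   [0·342 + 1·216 = 216]
  342 = 1·216 + 126   → row C = row A − 1·row B = (126, 1, −1)   [check: 1·342 − 1·216 = 126]
  216 = 1·126 + 90   → row D = row B − 1·row C = (90, −1, 2)   [check: −1·342 + 2·216 = 90]
  126 = 1·90 + 36   → row E = row C − 1·row D = (36, 2, −3)   [check: 2·342 − 3·216 = 36]
  90 = 2·36 + 18   → row F = row D − 2·row E = (18, −5, 8)   [check: −5·342 + 8·216 = 18]
  36 = 2·18 + 0   → remainder 0, stop. gcd = 18 (last nonzero row F).
So gcd(216, 342) = 18, with Bézout identity −5·342 + 8·216 = 18. Containment (⊇): the Bézout identity exhibits 18 as an element of (216, 342), giving (18) ⊆ (216, 342). Containment (⊆): since 18 | 216 and 18 | 342 (216 = 18·12, 342 = 18·19), every Z-linear combination of 216 and 342 is divisible by 18, so (216, 342) ⊆ (18). Therefore (216, 342) = (18), d = 18.

Final answer: (216, 342) = (18); d = 18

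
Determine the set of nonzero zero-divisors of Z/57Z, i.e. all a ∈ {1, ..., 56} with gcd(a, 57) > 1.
nonzero zero-divisors of Z/57Z = {3, 6, 9, 12, 15, 18, 19, 21, 24, 27, 30, 33, 36, 38, 39, 42, 45, 48, 51, 54}

An element a ∈ Z/57Z (with a ≠ 0) is a zero-divisor iff gcd(a, 57) > 1 (because a is a unit precisely when gcd(a, n) = 1, and in Z/nZ every nonzero, non-unit element is a zero-divisor). Scan a = 1, ..., 56 and keep those with gcd(a, 57) > 1:
  gcd(3, 57) = 3, gcd(6, 57) = 3, gcd(9, 57) = 3, gcd(12, 57) = 3, gcd(15, 57) = 3, gcd(18, 57) = 3, gcd(19, 57) = 19, gcd(21, 57) = 3, gcd(24, 57) = 3, gcd(27, 57) = 3, gcd(30, 57) = 3, gcd(33, 57) = 3, gcd(36, 57) = 3, gcd(38, 57) = 19, gcd(39, 57) = 3, gcd(42, 57) = 3, gcd(45, 57) = 3, gcd(48, 57) = 3, gcd(51, 57) = 3, gcd(54, 57) = 3.
All other a ∈ {1, ..., 56} have gcd(a, 57) = 1 and are units. So the nonzero zero-divisors are exactly the 20 values of a appearing in this scan.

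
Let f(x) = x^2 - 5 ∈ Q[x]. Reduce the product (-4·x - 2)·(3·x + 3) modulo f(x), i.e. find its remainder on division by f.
a · b ≡ -18·x - 66 (mod f(x))

First multiply in Q[x] without reducing: a · b = -12·x^2 - 18·x - 6. Now divide by f(x) = x^2 - 5, eliminating the leading term at each step:
  leading term -12·x^2: subtract (-12)·f(x) = 60 - 12·x^2, leaving -18·x - 66
The degree is now < 2, so this is the remainder. Hence a · b ≡ -18·x - 66 in Q[x]/(f).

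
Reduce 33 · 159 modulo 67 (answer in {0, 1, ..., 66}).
21

Reduce the factors first: 159 ≡ 25 (mod 67), so 33 · 159 ≡ 33 · 25 (mod 67). 33 · 25 = 825. Dividing by 67: 825 = 12·67 + 21. So (33 · 159) mod 67 = 21.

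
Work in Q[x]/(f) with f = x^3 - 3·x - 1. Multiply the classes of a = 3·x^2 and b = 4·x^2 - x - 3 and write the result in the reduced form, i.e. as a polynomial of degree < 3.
a · b ≡ 27·x^2 + 3·x - 3 (mod f(x))

First multiply in Q[x] without reducing: a · b = 12·x^4 - 3·x^3 - 9·x^2. Now divide by f(x) = x^3 - 3·x - 1, eliminating the leading term at each step:
  leading term 12·x^4: subtract (12·x)·f(x) = 12·x^4 - 36·x^2 - 12·x, leaving -3·x^3 + 27·x^2 + 12·x
  leading term -3·x^3: subtract (-3)·f(x) = -3·x^3 + 9·x + 3, leaving 27·x^2 + 3·x - 3
The degree is now < 3, so this is the remainder. Hence a · b ≡ 27·x^2 + 3·x - 3 in Q[x]/(f).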